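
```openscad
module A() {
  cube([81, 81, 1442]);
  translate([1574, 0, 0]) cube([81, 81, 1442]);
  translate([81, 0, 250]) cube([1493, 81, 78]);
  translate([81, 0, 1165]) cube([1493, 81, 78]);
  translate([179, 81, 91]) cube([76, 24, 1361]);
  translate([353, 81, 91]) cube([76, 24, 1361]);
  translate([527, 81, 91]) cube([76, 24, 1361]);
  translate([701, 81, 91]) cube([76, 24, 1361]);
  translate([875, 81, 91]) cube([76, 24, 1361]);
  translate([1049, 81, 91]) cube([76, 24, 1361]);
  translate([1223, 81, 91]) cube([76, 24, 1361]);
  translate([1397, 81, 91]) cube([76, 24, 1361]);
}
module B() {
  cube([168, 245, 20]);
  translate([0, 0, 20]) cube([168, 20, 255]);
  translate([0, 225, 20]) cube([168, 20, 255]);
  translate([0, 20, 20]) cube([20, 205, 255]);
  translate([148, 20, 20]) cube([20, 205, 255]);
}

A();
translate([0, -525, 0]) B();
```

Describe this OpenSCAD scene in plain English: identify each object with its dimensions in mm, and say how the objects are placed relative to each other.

A is a fence section. Two 81×81 mm posts, 1442 mm tall, stand on the floor with a clear span of 1493 mm between their inner faces. Two horizontal rails of 81×78 mm section span the gap between the posts with their undersides at z = 250 mm and z = 1165 mm, flush with the posts' −y face. 8 pickets, each 76 mm wide, 24 mm thick and 1361 mm tall, are fixed to the +y face of the rails with their bottoms at z = 91 mm, evenly spaced across the span with equal gaps (rounded down to the nearest mm) at the −x end and between each pair — any rounding remainder accumulates at the +x end.

B is an open-topped rectangular box: outside dimensions 168×245×275 mm, with a uniform wall and base thickness of 20 mm. The base is a full 168×245 slab on the floor; four walls sit on top of the base. The front and back walls (the −y and +y sides) span the full width; the two side walls fit between them.

The open box is on the floor beside the fence section on its −y side.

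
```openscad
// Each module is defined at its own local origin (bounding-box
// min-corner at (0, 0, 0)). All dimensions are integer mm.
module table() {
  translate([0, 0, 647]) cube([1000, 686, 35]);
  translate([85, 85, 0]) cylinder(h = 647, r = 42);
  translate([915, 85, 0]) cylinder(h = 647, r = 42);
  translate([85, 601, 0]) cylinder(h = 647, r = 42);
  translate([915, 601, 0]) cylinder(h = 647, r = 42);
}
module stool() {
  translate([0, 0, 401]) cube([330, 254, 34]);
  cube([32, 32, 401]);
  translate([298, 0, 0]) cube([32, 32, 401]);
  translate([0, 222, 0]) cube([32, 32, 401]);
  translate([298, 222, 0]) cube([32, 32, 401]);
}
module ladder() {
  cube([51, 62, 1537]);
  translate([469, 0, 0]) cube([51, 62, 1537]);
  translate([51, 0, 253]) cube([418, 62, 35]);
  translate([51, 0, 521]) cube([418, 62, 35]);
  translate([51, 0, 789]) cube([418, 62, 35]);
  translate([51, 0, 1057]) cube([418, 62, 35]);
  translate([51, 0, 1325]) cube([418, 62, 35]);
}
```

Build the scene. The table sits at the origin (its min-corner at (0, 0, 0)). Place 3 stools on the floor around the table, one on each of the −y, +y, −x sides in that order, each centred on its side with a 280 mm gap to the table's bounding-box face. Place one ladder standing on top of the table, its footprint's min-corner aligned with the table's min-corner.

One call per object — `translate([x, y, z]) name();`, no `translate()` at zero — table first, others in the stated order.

table();
translate([335, -534, 0]) stool();
translate([335, 966, 0]) stool();
translate([-610, 216, 0]) stool();
translate([0, 0, 682]) ladder();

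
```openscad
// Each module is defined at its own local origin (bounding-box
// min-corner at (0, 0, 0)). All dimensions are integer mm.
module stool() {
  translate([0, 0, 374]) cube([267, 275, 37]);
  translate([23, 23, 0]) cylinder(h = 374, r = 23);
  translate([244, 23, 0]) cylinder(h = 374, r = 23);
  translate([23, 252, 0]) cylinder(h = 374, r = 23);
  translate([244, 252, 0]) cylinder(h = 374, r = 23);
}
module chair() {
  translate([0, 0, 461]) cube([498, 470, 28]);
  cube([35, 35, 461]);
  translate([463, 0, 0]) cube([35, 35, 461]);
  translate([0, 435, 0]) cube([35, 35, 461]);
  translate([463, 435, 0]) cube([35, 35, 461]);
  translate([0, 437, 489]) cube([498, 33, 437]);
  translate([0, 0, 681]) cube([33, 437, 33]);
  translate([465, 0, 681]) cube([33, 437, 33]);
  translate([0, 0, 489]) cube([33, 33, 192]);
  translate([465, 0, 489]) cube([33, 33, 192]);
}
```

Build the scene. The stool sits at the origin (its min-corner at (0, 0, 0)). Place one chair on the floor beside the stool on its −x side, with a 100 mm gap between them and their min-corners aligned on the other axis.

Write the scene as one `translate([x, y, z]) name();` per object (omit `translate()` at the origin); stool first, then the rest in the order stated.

stool();
translate([-598, 0, 0]) chair();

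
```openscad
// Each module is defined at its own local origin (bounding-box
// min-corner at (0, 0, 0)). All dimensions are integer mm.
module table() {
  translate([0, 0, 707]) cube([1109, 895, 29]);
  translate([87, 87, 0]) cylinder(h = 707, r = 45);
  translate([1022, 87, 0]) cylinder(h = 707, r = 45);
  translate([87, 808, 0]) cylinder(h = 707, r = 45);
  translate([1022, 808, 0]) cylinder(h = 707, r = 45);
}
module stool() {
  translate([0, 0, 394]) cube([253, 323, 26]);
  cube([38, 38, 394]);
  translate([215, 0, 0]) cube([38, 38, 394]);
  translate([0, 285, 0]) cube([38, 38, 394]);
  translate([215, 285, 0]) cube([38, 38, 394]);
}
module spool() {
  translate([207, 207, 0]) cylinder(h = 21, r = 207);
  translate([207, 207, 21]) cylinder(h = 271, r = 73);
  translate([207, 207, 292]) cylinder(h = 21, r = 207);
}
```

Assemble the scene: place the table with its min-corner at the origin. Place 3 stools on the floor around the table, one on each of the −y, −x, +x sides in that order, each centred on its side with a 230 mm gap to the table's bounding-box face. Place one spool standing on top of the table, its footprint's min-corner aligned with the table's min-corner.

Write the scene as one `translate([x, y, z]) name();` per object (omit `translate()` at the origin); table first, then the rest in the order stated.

table();
translate([428, -553, 0]) stool();
translate([-483, 286, 0]) stool();
translate([1339, 286, 0]) stool();
translate([0, 0, 736]) spool();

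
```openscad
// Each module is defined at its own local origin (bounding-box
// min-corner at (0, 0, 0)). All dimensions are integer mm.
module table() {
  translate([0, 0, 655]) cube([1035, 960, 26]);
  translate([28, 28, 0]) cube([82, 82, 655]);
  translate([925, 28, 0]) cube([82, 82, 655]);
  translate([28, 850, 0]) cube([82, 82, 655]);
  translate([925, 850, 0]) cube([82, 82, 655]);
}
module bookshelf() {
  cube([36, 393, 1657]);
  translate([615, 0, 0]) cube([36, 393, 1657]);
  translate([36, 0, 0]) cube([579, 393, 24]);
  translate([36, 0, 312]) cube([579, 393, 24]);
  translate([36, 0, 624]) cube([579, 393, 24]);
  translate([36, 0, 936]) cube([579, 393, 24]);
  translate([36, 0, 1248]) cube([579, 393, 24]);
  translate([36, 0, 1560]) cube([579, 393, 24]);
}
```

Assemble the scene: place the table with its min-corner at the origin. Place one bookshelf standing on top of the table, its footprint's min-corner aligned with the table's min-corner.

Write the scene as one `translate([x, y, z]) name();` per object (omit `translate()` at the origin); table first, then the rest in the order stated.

table();
translate([0, 0, 681]) bookshelf();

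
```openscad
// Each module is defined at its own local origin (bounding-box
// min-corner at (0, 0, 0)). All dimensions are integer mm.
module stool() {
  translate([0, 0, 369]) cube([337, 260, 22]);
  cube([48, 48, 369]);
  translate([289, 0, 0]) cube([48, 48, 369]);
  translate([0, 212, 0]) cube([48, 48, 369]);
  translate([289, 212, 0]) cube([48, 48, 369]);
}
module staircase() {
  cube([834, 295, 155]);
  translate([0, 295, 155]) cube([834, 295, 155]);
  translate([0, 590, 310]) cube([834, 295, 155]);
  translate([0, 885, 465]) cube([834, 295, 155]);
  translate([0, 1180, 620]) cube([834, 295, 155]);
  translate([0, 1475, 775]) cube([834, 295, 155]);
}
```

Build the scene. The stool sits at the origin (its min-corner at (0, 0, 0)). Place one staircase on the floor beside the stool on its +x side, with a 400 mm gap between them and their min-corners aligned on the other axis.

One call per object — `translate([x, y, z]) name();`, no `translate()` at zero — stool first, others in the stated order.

stool();
translate([737, 0, 0]) staircase();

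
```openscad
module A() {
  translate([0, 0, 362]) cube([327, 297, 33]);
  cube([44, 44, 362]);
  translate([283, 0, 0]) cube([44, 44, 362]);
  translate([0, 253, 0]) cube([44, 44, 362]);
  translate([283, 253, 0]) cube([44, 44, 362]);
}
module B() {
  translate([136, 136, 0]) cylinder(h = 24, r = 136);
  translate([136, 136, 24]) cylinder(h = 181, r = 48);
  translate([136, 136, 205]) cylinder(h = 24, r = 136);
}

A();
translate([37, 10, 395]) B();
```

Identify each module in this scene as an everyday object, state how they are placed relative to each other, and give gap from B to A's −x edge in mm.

A is a stool. B is a spool. The spool is on top of the stool. The gap from the spool to the stool's −x edge is 37 mm.

The spool's min-x is at 37; the stool's min-x is 0; gap = 37 mm.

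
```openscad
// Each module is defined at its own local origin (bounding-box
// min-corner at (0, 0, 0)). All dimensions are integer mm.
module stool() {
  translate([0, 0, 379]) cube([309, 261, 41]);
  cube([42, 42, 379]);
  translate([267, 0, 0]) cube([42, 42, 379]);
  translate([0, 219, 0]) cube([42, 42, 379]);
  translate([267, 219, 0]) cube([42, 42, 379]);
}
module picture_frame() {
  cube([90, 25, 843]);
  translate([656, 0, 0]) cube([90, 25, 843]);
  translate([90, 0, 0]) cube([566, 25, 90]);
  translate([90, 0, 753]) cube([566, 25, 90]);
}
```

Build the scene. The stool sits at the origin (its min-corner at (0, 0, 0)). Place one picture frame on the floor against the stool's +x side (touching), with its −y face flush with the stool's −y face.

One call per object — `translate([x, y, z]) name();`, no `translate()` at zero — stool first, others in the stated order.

stool();
translate([309, 0, 0]) picture_frame();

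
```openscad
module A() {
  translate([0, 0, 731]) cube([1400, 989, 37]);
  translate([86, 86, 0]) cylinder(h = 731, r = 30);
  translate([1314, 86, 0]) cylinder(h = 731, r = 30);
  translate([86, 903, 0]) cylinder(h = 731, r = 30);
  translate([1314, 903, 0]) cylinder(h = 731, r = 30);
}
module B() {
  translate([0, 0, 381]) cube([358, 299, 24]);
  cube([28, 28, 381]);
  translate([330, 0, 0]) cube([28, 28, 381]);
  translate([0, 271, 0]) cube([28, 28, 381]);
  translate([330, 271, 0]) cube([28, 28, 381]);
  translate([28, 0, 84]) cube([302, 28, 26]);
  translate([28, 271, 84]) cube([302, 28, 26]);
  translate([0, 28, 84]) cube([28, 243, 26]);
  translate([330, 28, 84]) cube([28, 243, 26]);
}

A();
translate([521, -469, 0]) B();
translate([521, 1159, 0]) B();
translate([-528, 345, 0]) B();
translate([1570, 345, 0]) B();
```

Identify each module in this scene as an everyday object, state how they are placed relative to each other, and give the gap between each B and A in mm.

A is a table. B is a stool. Four stools sit around the table at the −y, +y, −x, +x sides. The gap between each stool and the table is 170 mm.

Each stool's nearest face is 170 mm from the table's bounding box.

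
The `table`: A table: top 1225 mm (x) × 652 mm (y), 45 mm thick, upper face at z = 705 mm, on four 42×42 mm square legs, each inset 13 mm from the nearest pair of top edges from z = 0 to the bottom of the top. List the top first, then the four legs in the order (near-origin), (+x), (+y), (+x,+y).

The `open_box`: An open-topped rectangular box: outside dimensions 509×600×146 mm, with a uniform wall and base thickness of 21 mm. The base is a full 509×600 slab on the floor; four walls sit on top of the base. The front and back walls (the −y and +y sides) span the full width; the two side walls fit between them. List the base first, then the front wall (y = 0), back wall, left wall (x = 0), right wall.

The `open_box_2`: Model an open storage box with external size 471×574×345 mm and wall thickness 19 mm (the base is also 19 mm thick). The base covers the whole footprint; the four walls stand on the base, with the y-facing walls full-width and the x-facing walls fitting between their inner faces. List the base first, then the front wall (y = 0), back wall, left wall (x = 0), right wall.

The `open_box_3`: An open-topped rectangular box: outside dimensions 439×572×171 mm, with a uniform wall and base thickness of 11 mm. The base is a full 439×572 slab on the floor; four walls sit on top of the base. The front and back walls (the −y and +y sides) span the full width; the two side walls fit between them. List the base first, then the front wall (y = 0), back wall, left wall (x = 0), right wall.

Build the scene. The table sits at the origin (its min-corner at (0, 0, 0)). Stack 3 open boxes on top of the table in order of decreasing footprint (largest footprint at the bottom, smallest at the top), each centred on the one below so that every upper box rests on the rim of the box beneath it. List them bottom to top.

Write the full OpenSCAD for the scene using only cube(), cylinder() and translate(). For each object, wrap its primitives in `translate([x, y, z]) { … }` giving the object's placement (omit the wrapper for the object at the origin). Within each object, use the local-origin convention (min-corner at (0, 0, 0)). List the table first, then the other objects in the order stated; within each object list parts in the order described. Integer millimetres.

translate([0, 0, 660]) cube([1225, 652, 45]);
translate([13, 13, 0]) cube([42, 42, 660]);
translate([1170, 13, 0]) cube([42, 42, 660]);
translate([13, 597, 0]) cube([42, 42, 660]);
translate([1170, 597, 0]) cube([42, 42, 660]);
translate([358, 26, 705]) {
  cube([509, 600, 21]);
  translate([0, 0, 21]) cube([509, 21, 125]);
  translate([0, 579, 21]) cube([509, 21, 125]);
  translate([0, 21, 21]) cube([21, 558, 125]);
  translate([488, 21, 21]) cube([21, 558, 125]);
}
translate([377, 39, 851]) {
  cube([471, 574, 19]);
  translate([0, 0, 19]) cube([471, 19, 326]);
  translate([0, 555, 19]) cube([471, 19, 326]);
  translate([0, 19, 19]) cube([19, 536, 326]);
  translate([452, 19, 19]) cube([19, 536, 326]);
}
translate([393, 40, 1196]) {
  cube([439, 572, 11]);
  translate([0, 0, 11]) cube([439, 11, 160]);
  translate([0, 561, 11]) cube([439, 11, 160]);
  translate([0, 11, 11]) cube([11, 550, 160]);
  translate([428, 11, 11]) cube([11, 550, 160]);
}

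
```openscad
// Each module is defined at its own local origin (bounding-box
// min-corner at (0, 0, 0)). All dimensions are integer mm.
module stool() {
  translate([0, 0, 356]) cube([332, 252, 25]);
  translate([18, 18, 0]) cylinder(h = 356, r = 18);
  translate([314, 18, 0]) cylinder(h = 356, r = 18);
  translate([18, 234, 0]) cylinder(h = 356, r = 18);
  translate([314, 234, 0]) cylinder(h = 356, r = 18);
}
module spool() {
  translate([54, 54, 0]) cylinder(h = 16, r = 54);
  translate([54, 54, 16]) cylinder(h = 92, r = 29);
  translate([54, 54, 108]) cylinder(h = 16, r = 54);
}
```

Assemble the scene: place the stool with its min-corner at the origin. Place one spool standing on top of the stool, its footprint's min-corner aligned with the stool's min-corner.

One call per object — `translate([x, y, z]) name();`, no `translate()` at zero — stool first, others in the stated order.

stool();
translate([0, 0, 381]) spool();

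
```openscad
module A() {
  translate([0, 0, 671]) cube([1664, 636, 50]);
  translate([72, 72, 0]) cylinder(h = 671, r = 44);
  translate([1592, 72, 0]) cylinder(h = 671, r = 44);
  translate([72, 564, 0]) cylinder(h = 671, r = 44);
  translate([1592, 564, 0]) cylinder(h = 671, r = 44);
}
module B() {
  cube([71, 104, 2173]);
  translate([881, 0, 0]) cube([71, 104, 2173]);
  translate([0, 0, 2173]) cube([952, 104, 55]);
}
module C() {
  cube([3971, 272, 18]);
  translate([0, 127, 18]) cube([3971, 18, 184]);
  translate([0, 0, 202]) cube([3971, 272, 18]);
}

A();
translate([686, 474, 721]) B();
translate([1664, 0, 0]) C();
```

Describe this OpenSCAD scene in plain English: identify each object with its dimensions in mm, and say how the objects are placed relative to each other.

A is a rectangular dining table. The top is 1664×636×50 mm with its upper surface at z = 721 mm. It stands on four round legs of 88 mm diameter, each leg's bounding box inset 28 mm from the nearest pair of top edges, running from the floor to the underside of the top.

B is a door frame. The clear opening is 810 mm wide and 2173 mm high. Two 71 mm wide jambs, 104 mm deep, stand either side of the opening from the floor to the top of the opening. A 55 mm thick head sits across the top of both jambs, spanning the full outside width of the frame.

C is an I-beam lying along x, 3971 mm long. Overall section height 220 mm. Two flanges 272 mm wide (y) and 18 mm thick, one on the floor and one at the top; a web 18 mm thick runs between them, centred on the flange width.

The door frame is on top of the table. The I-beam is against the table's +x side, with their −y faces flush.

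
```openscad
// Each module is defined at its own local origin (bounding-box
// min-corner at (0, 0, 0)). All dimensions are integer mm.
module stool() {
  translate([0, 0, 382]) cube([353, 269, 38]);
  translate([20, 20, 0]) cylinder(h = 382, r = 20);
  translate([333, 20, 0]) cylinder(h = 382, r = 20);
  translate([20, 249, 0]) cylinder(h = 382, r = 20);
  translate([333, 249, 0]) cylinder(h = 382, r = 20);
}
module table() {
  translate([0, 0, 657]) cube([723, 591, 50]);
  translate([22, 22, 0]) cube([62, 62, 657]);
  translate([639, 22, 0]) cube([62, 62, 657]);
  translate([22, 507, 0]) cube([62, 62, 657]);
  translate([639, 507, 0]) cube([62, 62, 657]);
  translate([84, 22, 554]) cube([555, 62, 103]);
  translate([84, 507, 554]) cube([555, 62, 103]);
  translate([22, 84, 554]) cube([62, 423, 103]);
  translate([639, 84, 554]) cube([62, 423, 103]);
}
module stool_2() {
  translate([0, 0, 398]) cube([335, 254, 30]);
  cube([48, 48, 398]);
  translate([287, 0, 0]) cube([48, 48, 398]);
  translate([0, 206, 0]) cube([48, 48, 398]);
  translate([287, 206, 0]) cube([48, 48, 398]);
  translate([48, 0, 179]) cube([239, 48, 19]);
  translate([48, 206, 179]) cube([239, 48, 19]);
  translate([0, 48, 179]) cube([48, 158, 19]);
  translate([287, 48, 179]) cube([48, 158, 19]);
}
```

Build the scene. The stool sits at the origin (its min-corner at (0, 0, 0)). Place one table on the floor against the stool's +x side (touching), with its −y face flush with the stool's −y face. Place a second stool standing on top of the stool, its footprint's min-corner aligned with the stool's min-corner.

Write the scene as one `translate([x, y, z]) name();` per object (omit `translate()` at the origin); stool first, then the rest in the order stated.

stool();
translate([353, 0, 0]) table();
translate([0, 0, 420]) stool_2();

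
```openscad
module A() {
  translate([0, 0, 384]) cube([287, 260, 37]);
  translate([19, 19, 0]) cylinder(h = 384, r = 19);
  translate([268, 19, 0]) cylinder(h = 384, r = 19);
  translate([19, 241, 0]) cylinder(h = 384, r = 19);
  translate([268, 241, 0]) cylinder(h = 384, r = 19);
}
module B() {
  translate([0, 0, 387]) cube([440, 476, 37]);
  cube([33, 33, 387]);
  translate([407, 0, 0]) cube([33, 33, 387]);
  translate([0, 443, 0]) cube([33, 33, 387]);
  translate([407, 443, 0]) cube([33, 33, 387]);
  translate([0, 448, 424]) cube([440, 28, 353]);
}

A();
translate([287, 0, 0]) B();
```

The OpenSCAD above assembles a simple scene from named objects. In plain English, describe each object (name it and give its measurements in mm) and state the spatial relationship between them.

A is a simple wooden stool: a rectangular seat 287 mm (x) by 260 mm (y), 37 mm thick, top face at z = 421 mm, on four round legs, each 38 mm in diameter. The legs rest on z = 0, each leg's axis is inset half a diameter from the nearest pair of seat edges (so the leg's bounding box is flush with the corner).

B is a chair: 440×476 mm seat, 37 mm thick, top at z = 424 mm, on four 33 mm square corner legs flush with the seat edges. A 28 mm thick backrest slab spans the full seat width, extending 353 mm above the seat top, its back face flush with the seat's +y edge.

The chair is against the stool's +x side, with their −y faces flush.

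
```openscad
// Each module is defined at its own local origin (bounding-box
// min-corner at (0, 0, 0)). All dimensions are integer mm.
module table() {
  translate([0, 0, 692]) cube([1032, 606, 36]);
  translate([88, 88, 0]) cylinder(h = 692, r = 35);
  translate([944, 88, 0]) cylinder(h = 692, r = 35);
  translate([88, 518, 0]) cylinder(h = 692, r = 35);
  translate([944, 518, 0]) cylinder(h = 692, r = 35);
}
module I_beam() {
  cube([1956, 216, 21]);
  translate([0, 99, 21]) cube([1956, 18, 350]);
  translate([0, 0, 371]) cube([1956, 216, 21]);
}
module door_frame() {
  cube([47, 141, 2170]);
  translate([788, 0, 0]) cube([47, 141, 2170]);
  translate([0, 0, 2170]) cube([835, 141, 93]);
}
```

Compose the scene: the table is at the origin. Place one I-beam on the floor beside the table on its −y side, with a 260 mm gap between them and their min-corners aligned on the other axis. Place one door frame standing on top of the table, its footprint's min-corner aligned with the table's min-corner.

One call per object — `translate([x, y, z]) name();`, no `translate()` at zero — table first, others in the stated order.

table();
translate([0, -476, 0]) I_beam();
translate([0, 0, 728]) door_frame();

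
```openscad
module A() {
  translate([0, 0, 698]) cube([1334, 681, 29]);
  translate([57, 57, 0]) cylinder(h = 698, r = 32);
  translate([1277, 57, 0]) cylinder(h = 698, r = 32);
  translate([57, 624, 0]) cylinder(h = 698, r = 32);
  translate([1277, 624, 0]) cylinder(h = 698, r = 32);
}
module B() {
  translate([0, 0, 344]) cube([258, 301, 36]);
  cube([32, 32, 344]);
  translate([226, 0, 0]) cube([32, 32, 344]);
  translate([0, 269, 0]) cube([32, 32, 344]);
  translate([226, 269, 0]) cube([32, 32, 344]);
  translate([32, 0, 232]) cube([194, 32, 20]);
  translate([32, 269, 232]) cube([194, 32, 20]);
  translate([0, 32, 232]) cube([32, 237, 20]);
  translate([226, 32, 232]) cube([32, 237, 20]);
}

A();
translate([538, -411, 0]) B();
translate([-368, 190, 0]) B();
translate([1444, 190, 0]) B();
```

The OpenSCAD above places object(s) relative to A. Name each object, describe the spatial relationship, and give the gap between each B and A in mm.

Each stool's nearest face is 110 mm from the table's bounding box.

A is a table. B is a stool. Three stools sit around the table at the −y, −x, +x sides. The gap between each stool and the table is 110 mm.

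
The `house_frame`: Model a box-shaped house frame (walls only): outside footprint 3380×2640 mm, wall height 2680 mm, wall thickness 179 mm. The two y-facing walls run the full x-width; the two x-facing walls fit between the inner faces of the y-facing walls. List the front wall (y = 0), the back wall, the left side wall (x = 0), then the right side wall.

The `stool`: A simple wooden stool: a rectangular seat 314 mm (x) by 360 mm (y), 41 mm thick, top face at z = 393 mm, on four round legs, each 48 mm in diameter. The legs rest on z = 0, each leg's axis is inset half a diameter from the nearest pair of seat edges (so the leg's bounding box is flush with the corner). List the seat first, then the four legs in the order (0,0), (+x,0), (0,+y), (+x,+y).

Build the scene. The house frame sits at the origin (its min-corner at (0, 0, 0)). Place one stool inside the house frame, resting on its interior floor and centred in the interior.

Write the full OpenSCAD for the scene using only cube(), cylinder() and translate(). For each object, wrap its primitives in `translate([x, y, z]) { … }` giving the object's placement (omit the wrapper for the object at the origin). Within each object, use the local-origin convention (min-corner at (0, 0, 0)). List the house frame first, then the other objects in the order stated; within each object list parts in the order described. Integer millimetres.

cube([3380, 179, 2680]);
translate([0, 2461, 0]) cube([3380, 179, 2680]);
translate([0, 179, 0]) cube([179, 2282, 2680]);
translate([3201, 179, 0]) cube([179, 2282, 2680]);
translate([1533, 1140, 0]) {
  translate([0, 0, 352]) cube([314, 360, 41]);
  translate([24, 24, 0]) cylinder(h = 352, r = 24);
  translate([290, 24, 0]) cylinder(h = 352, r = 24);
  translate([24, 336, 0]) cylinder(h = 352, r = 24);
  translate([290, 336, 0]) cylinder(h = 352, r = 24);
}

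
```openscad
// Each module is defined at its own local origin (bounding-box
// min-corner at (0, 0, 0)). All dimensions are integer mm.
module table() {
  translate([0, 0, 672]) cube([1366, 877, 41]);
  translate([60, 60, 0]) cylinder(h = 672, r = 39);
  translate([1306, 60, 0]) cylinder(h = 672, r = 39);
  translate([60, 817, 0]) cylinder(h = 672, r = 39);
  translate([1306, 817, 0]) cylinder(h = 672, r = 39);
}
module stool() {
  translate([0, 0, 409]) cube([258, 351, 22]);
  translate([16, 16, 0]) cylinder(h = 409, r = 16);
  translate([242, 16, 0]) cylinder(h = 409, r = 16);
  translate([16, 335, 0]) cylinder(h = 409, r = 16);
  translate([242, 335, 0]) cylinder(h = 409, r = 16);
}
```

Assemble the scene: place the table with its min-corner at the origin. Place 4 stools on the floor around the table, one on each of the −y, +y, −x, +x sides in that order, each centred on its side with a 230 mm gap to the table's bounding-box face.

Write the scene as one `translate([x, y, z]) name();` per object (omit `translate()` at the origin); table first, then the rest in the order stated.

table();
translate([554, -581, 0]) stool();
translate([554, 1107, 0]) stool();
translate([-488, 263, 0]) stool();
translate([1596, 263, 0]) stool();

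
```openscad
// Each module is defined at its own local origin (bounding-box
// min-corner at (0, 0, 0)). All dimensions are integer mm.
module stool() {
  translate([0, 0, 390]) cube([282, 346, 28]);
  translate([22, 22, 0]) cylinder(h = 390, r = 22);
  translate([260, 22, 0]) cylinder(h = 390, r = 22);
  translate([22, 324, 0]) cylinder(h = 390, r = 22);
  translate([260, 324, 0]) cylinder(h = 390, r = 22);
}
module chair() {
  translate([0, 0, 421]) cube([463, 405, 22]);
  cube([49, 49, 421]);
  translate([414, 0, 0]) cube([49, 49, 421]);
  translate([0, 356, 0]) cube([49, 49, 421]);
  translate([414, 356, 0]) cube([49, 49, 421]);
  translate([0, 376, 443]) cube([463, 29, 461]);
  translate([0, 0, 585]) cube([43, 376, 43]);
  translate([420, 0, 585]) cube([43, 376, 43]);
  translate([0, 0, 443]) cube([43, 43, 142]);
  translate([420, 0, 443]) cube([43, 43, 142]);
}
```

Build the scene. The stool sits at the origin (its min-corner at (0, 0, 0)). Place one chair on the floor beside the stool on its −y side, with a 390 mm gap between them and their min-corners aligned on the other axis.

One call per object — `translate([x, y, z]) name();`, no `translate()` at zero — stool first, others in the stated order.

stool();
translate([0, -795, 0]) chair();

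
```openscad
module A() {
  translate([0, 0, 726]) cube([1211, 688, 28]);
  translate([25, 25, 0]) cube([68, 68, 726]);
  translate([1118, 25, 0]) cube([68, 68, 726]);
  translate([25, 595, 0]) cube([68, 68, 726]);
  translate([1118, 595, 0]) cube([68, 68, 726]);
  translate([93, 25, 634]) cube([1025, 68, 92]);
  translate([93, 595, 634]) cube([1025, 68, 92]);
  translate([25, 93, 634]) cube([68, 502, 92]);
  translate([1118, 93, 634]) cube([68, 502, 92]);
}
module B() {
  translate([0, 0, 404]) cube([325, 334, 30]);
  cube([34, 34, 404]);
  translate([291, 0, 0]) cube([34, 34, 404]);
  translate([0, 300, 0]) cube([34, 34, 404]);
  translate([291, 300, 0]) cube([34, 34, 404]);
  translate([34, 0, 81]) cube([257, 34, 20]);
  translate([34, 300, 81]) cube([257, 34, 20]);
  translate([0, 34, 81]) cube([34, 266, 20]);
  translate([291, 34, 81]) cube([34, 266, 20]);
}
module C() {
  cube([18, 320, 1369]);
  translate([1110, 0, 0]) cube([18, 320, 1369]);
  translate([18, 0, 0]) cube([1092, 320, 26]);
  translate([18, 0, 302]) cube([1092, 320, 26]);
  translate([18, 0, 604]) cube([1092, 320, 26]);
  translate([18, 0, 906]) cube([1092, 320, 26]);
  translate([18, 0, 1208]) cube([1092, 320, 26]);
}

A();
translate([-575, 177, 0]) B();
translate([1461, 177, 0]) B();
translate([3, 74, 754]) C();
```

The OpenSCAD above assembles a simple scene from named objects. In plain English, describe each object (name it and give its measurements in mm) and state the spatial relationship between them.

A is a rectangular dining table. The top is 1211×688×28 mm with its upper surface at z = 754 mm. It stands on four 68×68 mm square legs, each inset 25 mm from the nearest pair of top edges, running from the floor to the underside of the top. Four apron rails, 68 mm thick and 92 mm tall, run between adjacent legs with their top edges flush with the underside of the top and their outer faces flush with the legs' outer faces.

B is a simple wooden stool: a rectangular seat 325 mm (x) by 334 mm (y), 30 mm thick, top face at z = 434 mm, on four square legs, each 34×34 mm in cross-section. The legs rest on z = 0, each flush with a corner of the seat. Four stretchers, 34 mm wide and 20 mm tall, connect adjacent legs with their undersides at z = 81 mm, each running between the inner faces of the legs it joins and aligned with the legs' outer faces on the other axis.

C is a bookshelf 1128 mm wide overall, 320 mm deep and 1369 mm tall. The two sides are 18 mm thick vertical panels. 5 horizontal shelves of 26 mm thickness span between the inner faces of the sides; the lowest shelf sits on the floor and shelves are stacked with a clear vertical gap of 276 mm between each pair.

Two stools sit around the table at the −x, +x sides. The bookshelf is on top of the table.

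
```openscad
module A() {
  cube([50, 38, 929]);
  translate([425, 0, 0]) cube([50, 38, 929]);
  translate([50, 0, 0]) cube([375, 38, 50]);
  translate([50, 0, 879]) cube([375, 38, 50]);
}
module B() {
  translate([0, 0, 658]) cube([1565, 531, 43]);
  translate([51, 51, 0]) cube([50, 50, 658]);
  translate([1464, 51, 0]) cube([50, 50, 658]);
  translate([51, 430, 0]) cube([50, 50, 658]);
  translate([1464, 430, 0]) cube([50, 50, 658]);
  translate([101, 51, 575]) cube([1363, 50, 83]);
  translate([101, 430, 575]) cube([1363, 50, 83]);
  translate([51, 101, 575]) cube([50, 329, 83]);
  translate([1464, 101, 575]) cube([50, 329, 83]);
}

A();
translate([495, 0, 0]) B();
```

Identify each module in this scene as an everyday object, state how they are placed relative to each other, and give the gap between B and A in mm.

The table's nearest face is 20 mm from the picture frame's +x face.

A is a picture frame. B is a table. The table is on the floor beside the picture frame on its +x side. The gap between the table and the picture frame is 20 mm.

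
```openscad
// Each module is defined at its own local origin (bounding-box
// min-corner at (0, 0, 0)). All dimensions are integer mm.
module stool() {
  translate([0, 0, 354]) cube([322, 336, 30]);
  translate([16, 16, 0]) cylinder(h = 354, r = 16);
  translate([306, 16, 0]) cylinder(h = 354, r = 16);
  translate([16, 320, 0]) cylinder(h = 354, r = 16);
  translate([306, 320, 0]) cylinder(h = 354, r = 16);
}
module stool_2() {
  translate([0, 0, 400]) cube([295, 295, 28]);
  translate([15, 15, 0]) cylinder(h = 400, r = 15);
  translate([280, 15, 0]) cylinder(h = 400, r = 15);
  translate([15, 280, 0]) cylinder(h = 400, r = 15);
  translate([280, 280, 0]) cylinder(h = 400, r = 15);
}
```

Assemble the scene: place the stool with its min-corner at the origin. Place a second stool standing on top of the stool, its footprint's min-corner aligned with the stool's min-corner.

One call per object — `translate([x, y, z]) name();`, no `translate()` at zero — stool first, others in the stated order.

stool();
translate([0, 0, 384]) stool_2();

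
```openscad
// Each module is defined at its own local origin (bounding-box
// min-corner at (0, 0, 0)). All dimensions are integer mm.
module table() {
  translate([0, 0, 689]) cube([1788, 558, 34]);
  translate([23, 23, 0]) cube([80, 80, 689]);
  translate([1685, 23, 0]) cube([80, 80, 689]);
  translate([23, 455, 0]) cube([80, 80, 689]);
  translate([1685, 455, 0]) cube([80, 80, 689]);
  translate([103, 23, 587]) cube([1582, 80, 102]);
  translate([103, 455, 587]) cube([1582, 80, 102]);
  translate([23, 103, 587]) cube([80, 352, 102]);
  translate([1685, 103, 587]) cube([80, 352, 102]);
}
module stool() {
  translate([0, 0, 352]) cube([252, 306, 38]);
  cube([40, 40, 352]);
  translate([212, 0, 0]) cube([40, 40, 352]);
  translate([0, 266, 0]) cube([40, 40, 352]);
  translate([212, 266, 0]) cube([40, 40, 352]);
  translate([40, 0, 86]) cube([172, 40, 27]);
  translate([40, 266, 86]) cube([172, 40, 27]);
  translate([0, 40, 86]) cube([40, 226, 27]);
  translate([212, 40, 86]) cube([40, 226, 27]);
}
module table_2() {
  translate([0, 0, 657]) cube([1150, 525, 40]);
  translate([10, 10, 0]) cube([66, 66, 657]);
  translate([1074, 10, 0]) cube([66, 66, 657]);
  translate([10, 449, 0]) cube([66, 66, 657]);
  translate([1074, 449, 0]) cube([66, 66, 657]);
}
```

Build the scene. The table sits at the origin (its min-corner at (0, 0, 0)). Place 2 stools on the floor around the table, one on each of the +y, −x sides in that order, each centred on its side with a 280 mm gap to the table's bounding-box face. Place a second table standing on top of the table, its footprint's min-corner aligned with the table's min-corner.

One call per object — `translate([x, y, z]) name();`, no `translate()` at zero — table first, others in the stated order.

table();
translate([768, 838, 0]) stool();
translate([-532, 126, 0]) stool();
translate([0, 0, 723]) table_2();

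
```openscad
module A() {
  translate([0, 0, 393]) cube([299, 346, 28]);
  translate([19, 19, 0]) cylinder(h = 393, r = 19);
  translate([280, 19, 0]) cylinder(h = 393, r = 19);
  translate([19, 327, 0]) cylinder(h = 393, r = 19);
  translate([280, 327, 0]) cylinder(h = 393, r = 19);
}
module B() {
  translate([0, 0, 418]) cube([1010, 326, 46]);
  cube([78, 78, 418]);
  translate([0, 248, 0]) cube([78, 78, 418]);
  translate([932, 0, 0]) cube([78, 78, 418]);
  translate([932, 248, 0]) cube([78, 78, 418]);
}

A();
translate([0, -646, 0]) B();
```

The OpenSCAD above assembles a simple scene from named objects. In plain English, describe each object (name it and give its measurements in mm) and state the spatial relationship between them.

A is a simple wooden stool: a rectangular seat 299 mm (x) by 346 mm (y), 28 mm thick, top face at z = 421 mm, on four round legs, each 38 mm in diameter. The legs rest on z = 0, each leg's axis is inset half a diameter from the nearest pair of seat edges (so the leg's bounding box is flush with the corner).

B is a long wooden bench with a 1010 mm (x) × 326 mm (y) seat, 46 mm thick, its top surface 464 mm above the floor. Four 78 mm square legs at the seat corners, flush with the edges, run from z = 0 to the seat underside.

The bench is on the floor beside the stool on its −y side.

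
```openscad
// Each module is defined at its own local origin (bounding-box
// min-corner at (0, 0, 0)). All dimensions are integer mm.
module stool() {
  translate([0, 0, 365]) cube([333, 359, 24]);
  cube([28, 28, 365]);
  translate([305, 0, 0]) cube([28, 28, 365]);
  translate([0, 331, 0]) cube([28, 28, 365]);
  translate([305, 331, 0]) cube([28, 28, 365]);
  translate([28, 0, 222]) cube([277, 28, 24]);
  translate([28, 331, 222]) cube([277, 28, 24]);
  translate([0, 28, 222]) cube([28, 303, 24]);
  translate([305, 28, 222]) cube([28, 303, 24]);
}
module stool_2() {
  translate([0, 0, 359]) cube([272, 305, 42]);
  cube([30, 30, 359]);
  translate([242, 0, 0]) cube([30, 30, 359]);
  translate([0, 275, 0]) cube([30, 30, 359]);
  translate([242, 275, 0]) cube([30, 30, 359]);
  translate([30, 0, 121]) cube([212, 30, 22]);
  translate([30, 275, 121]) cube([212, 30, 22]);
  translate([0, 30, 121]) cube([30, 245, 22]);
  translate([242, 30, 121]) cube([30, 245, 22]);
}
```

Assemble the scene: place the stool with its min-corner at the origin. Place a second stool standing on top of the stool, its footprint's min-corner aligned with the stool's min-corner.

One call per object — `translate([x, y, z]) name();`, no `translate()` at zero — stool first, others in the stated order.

stool();
translate([0, 0, 389]) stool_2();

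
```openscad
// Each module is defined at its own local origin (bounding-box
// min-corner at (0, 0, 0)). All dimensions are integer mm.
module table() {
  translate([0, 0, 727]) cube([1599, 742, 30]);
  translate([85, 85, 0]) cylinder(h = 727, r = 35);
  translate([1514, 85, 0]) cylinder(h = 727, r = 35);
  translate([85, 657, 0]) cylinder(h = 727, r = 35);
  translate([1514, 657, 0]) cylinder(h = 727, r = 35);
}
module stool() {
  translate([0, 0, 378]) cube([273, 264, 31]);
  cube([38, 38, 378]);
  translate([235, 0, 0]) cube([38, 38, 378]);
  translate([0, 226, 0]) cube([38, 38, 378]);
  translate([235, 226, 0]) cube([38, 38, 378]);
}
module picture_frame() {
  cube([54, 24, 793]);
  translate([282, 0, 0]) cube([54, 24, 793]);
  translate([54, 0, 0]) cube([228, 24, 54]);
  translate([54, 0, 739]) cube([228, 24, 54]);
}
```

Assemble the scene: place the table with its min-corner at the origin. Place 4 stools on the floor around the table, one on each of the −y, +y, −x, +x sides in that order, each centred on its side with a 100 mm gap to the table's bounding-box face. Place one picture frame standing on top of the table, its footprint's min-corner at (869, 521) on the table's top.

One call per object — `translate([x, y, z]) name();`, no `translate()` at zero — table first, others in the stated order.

table();
translate([663, -364, 0]) stool();
translate([663, 842, 0]) stool();
translate([-373, 239, 0]) stool();
translate([1699, 239, 0]) stool();
translate([869, 521, 757]) picture_frame();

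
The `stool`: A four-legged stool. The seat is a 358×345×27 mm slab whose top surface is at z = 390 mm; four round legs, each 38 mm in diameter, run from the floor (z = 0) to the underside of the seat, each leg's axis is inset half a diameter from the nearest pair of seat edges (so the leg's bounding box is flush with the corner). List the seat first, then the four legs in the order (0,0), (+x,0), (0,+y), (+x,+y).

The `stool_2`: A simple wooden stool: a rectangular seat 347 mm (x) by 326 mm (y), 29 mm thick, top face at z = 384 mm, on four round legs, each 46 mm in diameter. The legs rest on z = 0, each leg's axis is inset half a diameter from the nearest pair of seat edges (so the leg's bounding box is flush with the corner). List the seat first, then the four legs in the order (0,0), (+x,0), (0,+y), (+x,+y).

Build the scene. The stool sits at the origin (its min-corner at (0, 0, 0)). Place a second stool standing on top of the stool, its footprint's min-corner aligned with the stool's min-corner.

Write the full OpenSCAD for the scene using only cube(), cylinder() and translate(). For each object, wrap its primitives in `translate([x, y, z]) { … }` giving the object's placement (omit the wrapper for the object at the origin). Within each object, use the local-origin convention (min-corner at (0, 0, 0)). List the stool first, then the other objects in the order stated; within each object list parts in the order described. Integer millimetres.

translate([0, 0, 363]) cube([358, 345, 27]);
translate([19, 19, 0]) cylinder(h = 363, r = 19);
translate([339, 19, 0]) cylinder(h = 363, r = 19);
translate([19, 326, 0]) cylinder(h = 363, r = 19);
translate([339, 326, 0]) cylinder(h = 363, r = 19);
translate([0, 0, 390]) {
  translate([0, 0, 355]) cube([347, 326, 29]);
  translate([23, 23, 0]) cylinder(h = 355, r = 23);
  translate([324, 23, 0]) cylinder(h = 355, r = 23);
  translate([23, 303, 0]) cylinder(h = 355, r = 23);
  translate([324, 303, 0]) cylinder(h = 355, r = 23);
}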